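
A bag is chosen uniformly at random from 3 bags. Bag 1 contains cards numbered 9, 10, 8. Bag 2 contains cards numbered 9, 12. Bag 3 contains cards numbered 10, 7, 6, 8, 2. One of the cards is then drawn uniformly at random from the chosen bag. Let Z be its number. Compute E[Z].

E[Z | bag 1] = (9+10+8)/3 = 9.
E[Z | bag 2] = (9+12)/2 = 21/2.
E[Z | bag 3] = (10+7+6+8+2)/5 = 33/5.
E[Z] = (1/3)·(9) + (1/3)·(21/2) + (1/3)·(33/5) = 87/10.

87/10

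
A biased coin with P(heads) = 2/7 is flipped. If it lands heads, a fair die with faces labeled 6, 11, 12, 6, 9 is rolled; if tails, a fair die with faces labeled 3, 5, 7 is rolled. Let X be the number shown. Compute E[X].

213/35

E[X | heads] = (6+11+12+6+9)/5 = 44/5.
E[X | tails] = (3+5+7)/3 = 5.
By the law of total expectation,
E[X] = (2/7)·(44/5) + (5/7)·(5) = 213/35.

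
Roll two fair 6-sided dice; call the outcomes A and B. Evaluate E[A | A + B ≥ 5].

P(A + B ≥ 5) = 5/6.
Summing A·P(x,y) over outcomes with A + B ≥ 5 gives 29/9.
E[A | A + B ≥ 5] = (29/9) / (5/6) = 58/15.

58/15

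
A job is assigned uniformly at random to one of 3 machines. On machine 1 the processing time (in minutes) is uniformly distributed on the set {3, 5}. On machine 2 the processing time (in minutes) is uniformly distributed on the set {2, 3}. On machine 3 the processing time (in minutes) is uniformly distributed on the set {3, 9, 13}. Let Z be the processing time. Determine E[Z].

E[Z | machine 1] = (3+5)/2 = 4.
E[Z | machine 2] = (2+3)/2 = 5/2.
E[Z | machine 3] = (3+9+13)/3 = 25/3.
By the law of total expectation,
E[Z] = (1/3)·(4) + (1/3)·(5/2) + (1/3)·(25/3) = 89/18.

89/18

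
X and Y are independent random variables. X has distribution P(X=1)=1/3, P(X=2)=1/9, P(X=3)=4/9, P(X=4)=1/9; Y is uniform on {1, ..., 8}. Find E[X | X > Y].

19/6

P(X > Y) = 1/6.
Summing X·P(x,y) over outcomes with X > Y gives 19/36.
E[X | X > Y] = (19/36) / (1/6) = 19/6.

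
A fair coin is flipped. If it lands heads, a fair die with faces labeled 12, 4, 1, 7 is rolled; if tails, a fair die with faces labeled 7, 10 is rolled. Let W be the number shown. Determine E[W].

E[W | heads] = (12+4+1+7)/4 = 6.
E[W | tails] = (7+10)/2 = 17/2.
E[W] = (1/2)·(6) + (1/2)·(17/2) = 29/4.

29/4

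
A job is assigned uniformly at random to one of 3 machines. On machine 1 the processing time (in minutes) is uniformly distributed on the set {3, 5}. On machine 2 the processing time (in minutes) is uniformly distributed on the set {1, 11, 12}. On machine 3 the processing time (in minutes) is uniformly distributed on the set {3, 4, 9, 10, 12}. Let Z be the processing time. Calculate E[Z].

98/15

E[Z | machine 1] = (3+5)/2 = 4.
E[Z | machine 2] = (1+11+12)/3 = 8.
E[Z | machine 3] = (3+4+9+10+12)/5 = 38/5.
E[Z] = (1/3)·(4) + (1/3)·(8) + (1/3)·(38/5) = 98/15.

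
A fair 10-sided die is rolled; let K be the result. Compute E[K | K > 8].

Given K > 8, K is equally likely to be any of {9, 10}.
E[K | K > 8] = (9 + 10) / 2 = 19/2.

19/2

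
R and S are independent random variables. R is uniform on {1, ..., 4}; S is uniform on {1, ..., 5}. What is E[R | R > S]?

10/3

Outcomes with R > S: (2,1), (3,1), (3,2), (4,1), (4,2), (4,3), each with probability 1/20.
E[R | R > S] = (2 + 3 + 3 + 4 + 4 + 4) / 6 = 10/3.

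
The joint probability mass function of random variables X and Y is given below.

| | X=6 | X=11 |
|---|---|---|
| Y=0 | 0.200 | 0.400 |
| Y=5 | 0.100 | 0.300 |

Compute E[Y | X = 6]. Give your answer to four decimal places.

1.6667

P(X = 6) = 0.300.
Σ Y·P over the event = 0·(0.200) + 5·(0.100) = 0.500.
E[Y | X = 6] = (0.500) / (0.300) = 1.6667.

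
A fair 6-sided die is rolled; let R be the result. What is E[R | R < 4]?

Given R < 4, R is equally likely to be any of {1, 2, 3}.
E[R | R < 4] = (1 + 2 + 3) / 3 = 2.

2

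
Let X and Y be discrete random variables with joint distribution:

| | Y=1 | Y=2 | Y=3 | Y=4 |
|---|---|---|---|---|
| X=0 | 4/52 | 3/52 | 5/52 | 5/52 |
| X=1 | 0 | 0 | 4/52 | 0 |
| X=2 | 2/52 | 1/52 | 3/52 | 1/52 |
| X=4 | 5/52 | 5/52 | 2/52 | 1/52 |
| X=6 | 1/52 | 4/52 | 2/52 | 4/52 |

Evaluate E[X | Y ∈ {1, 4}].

60/23

P(Y ∈ {1, 4}) = 23/52.
Σ X·P over the event = 0·(4/52) + 0·(5/52) + 2·(2/52) + 2·(1/52) + 4·(5/52) + 4·(1/52) + 6·(1/52) + 6·(4/52) = 15/13.
E[X | Y ∈ {1, 4}] = (15/13) / (23/52) = 60/23.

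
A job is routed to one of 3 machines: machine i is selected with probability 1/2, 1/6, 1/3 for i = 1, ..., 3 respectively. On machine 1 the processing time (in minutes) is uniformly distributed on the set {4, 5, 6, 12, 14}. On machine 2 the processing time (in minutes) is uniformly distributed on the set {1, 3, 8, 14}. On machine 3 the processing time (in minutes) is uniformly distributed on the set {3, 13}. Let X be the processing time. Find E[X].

E[X | machine 1] = (4+5+6+12+14)/5 = 41/5.
E[X | machine 2] = (1+3+8+14)/4 = 13/2.
E[X | machine 3] = (3+13)/2 = 8.
By the law of total expectation,
E[X] = (1/2)·(41/5) + (1/6)·(13/2) + (1/3)·(8) = 157/20.

157/20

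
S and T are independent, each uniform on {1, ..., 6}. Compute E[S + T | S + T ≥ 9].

P(S + T ≥ 9) = 5/18.
Summing (S+T)·P(x,y) over outcomes with S + T ≥ 9 gives 25/9.
E[S + T | S + T ≥ 9] = (25/9) / (5/18) = 10.

10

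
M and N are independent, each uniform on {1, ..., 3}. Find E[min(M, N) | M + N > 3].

11/6

Outcomes with M + N > 3: (1,3), (2,2), (2,3), (3,1), (3,2), (3,3), each with probability 1/9.
E[min(M, N) | M + N > 3] = (1 + 2 + 2 + 1 + 2 + 3) / 6 = 11/6.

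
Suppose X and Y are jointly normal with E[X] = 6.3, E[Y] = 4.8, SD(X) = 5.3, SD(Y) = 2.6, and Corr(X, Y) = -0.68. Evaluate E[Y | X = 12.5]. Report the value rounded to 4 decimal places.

For a bivariate normal, E[Y | X=x] = μ_Y + ρ·(σ_Y/σ_X)·(x − μ_X).
E[Y | X=12.5] = 4.8 + (-0.68)·(2.6/5.3)·(12.5 − (6.3)) = 4.8 + (-0.33358)·(6.2) = 2.7318.

2.7318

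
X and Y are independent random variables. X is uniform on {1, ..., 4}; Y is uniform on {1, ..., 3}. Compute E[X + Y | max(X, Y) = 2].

10/3

Outcomes with max(X, Y) = 2: (1,2), (2,1), (2,2), each with probability 1/12.
E[X + Y | max(X, Y) = 2] = (3 + 3 + 4) / 3 = 10/3.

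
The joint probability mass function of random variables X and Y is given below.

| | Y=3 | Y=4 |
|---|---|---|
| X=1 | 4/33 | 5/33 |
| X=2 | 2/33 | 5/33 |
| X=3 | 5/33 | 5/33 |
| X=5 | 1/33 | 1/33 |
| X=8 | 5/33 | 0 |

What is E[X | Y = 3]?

P(Y = 3) = 17/33.
Σ X·P over the event = 1·(4/33) + 2·(2/33) + 3·(5/33) + 5·(1/33) + 8·(5/33) = 68/33.
E[X | Y = 3] = (68/33) / (17/33) = 4.

4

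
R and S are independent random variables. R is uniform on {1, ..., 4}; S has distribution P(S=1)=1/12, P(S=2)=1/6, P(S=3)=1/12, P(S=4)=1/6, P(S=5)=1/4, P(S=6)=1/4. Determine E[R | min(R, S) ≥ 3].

7/2

P(min(R, S) ≥ 3) = 3/8.
Summing R·P(x,y) over outcomes with min(R, S) ≥ 3 gives 21/16.
E[R | min(R, S) ≥ 3] = (21/16) / (3/8) = 7/2.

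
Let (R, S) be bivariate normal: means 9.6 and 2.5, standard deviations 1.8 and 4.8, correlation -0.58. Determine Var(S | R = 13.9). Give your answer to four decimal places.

For a bivariate normal, Var(S | R=x) = σ_S²(1 − ρ²).
Var(S | R=13.9) = (4.8)²·(1 − (-0.58)²) = 23.04·0.6636 = 15.2893.

15.2893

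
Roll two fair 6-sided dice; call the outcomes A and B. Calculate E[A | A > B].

P(A > B) = 5/12.
Summing A·P(x,y) over outcomes with A > B gives 35/18.
E[A | A > B] = (35/18) / (5/12) = 14/3.

14/3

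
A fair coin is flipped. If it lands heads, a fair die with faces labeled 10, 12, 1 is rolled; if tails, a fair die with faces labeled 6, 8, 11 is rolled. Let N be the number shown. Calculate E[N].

E[N | heads] = (10+12+1)/3 = 23/3.
E[N | tails] = (6+8+11)/3 = 25/3.
E[N] = (1/2)·(23/3) + (1/2)·(25/3) = 8.

8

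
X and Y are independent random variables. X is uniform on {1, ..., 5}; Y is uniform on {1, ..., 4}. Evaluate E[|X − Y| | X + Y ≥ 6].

Outcomes with X + Y ≥ 6: (2,4), (3,3), (3,4), (4,2), (4,3), (4,4), (5,1), (5,2), (5,3), (5,4), each with probability 1/20.
E[|X − Y| | X + Y ≥ 6] = (2 + 0 + 1 + 2 + 1 + 0 + 4 + 3 + 2 + 1) / 10 = 8/5.

8/5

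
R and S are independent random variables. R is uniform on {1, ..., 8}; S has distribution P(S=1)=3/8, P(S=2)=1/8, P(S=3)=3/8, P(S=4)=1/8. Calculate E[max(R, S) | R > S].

127/23

P(R > S) = 23/32.
Summing max(R,S)·P(x,y) over outcomes with R > S gives 127/32.
E[max(R, S) | R > S] = (127/32) / (23/32) = 127/23.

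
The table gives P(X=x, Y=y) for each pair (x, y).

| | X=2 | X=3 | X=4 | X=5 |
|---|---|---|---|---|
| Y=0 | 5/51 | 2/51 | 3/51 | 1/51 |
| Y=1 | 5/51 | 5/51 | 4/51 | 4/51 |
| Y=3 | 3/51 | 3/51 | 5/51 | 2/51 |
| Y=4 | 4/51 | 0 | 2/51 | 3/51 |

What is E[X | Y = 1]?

P(Y = 1) = 6/17.
Summing X·P(X=x,Y=y) over the conditioning event gives 61/51.
E[X | Y = 1] = (61/51) / (6/17) = 61/18.

61/18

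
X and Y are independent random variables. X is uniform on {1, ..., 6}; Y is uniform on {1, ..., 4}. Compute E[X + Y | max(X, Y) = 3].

Outcomes with max(X, Y) = 3: (1,3), (2,3), (3,1), (3,2), (3,3), each with probability 1/24.
E[X + Y | max(X, Y) = 3] = (4 + 5 + 4 + 5 + 6) / 5 = 24/5.

24/5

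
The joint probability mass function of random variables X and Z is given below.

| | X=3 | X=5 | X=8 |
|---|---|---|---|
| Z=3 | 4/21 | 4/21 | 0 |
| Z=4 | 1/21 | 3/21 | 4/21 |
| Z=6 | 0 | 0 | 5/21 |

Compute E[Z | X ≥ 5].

P(X ≥ 5) = 16/21.
Summing Z·P(X=x,Z=y) over the conditioning event gives 10/3.
E[Z | X ≥ 5] = (10/3) / (16/21) = 35/8.

35/8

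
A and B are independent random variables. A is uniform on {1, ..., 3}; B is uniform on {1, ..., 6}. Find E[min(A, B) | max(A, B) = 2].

4/3

P(max(A, B) = 2) = 1/6.
Summing min(A,B)·P(x,y) over outcomes with max(A, B) = 2 gives 2/9.
E[min(A, B) | max(A, B) = 2] = (2/9) / (1/6) = 4/3.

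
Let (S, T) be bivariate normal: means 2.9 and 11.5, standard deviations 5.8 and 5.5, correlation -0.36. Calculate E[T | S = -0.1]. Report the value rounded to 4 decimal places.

12.5241

For a bivariate normal, E[T | S=x] = μ_T + ρ·(σ_T/σ_S)·(x − μ_S).
E[T | S=-0.1] = 11.5 + (-0.36)·(5.5/5.8)·(-0.1 − (2.9)) = 11.5 + (-0.34138)·(-3) = 12.5241.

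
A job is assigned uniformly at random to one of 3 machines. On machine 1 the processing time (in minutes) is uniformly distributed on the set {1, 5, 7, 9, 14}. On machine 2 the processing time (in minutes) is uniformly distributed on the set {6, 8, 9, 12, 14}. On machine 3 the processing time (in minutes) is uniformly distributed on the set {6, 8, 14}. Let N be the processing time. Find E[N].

E[N | machine 1] = (1+5+7+9+14)/5 = 36/5.
E[N | machine 2] = (6+8+9+12+14)/5 = 49/5.
E[N | machine 3] = (6+8+14)/3 = 28/3.
E[N] = (1/3)·(36/5) + (1/3)·(49/5) + (1/3)·(28/3) = 79/9.

79/9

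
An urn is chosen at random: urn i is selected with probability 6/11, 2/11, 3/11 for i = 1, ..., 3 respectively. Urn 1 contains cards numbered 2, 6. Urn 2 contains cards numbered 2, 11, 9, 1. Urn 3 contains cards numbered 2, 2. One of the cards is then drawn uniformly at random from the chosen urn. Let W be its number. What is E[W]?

E[W | urn 1] = (2+6)/2 = 4.
E[W | urn 2] = (2+11+9+1)/4 = 23/4.
E[W | urn 3] = (2+2)/2 = 2.
By the law of total expectation,
E[W] = (6/11)·(4) + (2/11)·(23/4) + (3/11)·(2) = 83/22.

83/22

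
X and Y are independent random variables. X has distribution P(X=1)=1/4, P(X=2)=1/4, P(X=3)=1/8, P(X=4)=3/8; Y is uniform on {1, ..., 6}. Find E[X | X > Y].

P(X > Y) = 13/48.
Summing X·P(x,y) over outcomes with X > Y gives 23/24.
E[X | X > Y] = (23/24) / (13/48) = 46/13.

46/13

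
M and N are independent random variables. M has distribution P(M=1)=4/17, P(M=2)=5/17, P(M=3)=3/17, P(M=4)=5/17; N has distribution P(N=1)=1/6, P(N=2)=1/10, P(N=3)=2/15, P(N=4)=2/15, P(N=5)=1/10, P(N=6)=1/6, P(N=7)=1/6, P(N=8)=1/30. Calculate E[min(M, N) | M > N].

173/109

P(M > N) = 109/510.
Summing min(M,N)·P(x,y) over outcomes with M > N gives 173/510.
E[min(M, N) | M > N] = (173/510) / (109/510) = 173/109.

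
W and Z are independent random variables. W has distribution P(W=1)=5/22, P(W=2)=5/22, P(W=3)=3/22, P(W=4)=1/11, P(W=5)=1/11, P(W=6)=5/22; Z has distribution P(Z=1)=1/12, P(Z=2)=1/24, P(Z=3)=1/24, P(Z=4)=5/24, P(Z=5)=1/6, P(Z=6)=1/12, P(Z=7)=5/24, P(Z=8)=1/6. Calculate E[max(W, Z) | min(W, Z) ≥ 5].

713/105

P(min(W, Z) ≥ 5) = 35/176.
Summing max(W,Z)·P(x,y) over outcomes with min(W, Z) ≥ 5 gives 713/528.
E[max(W, Z) | min(W, Z) ≥ 5] = (713/528) / (35/176) = 713/105.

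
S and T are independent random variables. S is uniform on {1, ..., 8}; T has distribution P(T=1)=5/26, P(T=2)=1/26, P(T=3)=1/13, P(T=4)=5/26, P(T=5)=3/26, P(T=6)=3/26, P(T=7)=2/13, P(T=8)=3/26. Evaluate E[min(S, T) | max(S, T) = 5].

P(max(S, T) = 5) = 7/52.
Summing min(S,T)·P(x,y) over outcomes with max(S, T) = 5 gives 3/8.
E[min(S, T) | max(S, T) = 5] = (3/8) / (7/52) = 39/14.

39/14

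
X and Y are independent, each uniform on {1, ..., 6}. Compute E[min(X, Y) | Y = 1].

Outcomes with Y = 1: (1,1), (2,1), (3,1), (4,1), (5,1), (6,1), each with probability 1/36.
E[min(X, Y) | Y = 1] = (1 + 1 + 1 + 1 + 1 + 1) / 6 = 1.

1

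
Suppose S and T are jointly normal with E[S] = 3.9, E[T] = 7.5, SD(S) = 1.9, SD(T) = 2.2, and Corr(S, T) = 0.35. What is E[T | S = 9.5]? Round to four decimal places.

9.7695

The regression of T on S has slope ρ·σ_T/σ_S and passes through (μ_S, μ_T).
E[T | S=9.5] = 7.5 + (0.35)·(2.2/1.9)·(9.5 − (3.9)) = 7.5 + (0.40526)·(5.6) = 9.7695.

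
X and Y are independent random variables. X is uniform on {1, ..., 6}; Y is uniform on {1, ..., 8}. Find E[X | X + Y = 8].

7/2

Outcomes with X + Y = 8: (1,7), (2,6), (3,5), (4,4), (5,3), (6,2), each with probability 1/48.
E[X | X + Y = 8] = (1 + 2 + 3 + 4 + 5 + 6) / 6 = 7/2.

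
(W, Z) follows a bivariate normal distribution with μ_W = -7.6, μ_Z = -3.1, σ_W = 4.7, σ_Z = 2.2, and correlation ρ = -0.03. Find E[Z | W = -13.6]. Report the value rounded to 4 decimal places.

For a bivariate normal, E[Z | W=x] = μ_Z + ρ·(σ_Z/σ_W)·(x − μ_W).
E[Z | W=-13.6] = -3.1 + (-0.03)·(2.2/4.7)·(-13.6 − (-7.6)) = -3.1 + (-0.014043)·(-6) = -3.0157.

-3.0157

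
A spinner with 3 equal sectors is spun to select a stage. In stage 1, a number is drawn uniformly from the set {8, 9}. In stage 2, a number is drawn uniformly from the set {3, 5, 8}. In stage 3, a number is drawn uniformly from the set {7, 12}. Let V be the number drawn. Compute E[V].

E[V | stage 1] = (8+9)/2 = 17/2.
E[V | stage 2] = (3+5+8)/3 = 16/3.
E[V | stage 3] = (7+12)/2 = 19/2.
By the law of total expectation,
E[V] = (1/3)·(17/2) + (1/3)·(16/3) + (1/3)·(19/2) = 70/9.

70/9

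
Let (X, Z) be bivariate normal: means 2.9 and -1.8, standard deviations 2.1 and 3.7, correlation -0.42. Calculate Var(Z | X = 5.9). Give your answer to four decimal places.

Var(Z | X=x) = (1 − ρ²)·σ_Z².
Var(Z | X=5.9) = (3.7)²·(1 − (-0.42)²) = 13.69·0.8236 = 11.2751.

11.2751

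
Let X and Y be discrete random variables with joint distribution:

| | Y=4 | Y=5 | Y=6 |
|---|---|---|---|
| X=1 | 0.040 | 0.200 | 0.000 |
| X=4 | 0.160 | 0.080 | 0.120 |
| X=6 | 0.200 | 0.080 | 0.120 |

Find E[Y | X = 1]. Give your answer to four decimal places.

P(X = 1) = 0.240.
Σ Y·P over the event = 4·(0.040) + 5·(0.200) = 1.160.
E[Y | X = 1] = (1.160) / (0.240) = 4.8333.

4.8333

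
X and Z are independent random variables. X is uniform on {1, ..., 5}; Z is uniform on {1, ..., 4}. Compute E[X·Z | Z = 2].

6

Outcomes with Z = 2: (1,2), (2,2), (3,2), (4,2), (5,2), each with probability 1/20.
E[X·Z | Z = 2] = (2 + 4 + 6 + 8 + 10) / 5 = 6.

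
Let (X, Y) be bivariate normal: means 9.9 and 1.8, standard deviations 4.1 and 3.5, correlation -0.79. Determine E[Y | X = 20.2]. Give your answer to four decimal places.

E[Y | X=x] = μ_Y + ρ(σ_Y/σ_X)(x − μ_X) for jointly normal variables.
E[Y | X=20.2] = 1.8 + (-0.79)·(3.5/4.1)·(20.2 − (9.9)) = 1.8 + (-0.67439)·(10.3) = -5.1462.

-5.1462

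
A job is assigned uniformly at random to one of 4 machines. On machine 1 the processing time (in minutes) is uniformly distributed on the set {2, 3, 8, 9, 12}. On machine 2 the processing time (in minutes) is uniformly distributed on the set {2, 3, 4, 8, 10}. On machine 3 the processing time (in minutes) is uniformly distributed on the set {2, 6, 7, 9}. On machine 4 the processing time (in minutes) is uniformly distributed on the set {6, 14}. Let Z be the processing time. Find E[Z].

E[Z | machine 1] = (2+3+8+9+12)/5 = 34/5.
E[Z | machine 2] = (2+3+4+8+10)/5 = 27/5.
E[Z | machine 3] = (2+6+7+9)/4 = 6.
E[Z | machine 4] = (6+14)/2 = 10.
By the law of total expectation,
E[Z] = (1/4)·(34/5) + (1/4)·(27/5) + (1/4)·(6) + (1/4)·(10) = 141/20.

141/20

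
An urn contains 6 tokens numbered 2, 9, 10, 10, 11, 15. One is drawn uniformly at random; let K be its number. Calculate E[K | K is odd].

P(K is odd) = 1/2.
Σ over the event: 9·1/6 + 11·1/6 + 15·1/6 = 35/6.
E[K | K is odd] = (35/6) / (1/2) = 35/3.

35/3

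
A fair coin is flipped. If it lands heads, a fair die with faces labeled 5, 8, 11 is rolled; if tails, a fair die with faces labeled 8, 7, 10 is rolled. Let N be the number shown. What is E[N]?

E[N | heads] = (5+8+11)/3 = 8.
E[N | tails] = (8+7+10)/3 = 25/3.
By the law of total expectation,
E[N] = (1/2)·(8) + (1/2)·(25/3) = 49/6.

49/6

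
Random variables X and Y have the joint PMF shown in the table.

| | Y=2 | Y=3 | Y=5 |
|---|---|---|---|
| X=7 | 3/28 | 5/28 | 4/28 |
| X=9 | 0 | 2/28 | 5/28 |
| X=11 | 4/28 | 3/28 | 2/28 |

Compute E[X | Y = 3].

43/5

P(Y = 3) = 5/14.
Σ X·P over the event = 7·(5/28) + 9·(2/28) + 11·(3/28) = 43/14.
E[X | Y = 3] = (43/14) / (5/14) = 43/5.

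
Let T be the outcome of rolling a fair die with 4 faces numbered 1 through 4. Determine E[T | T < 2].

1

Given T < 2, T is equally likely to be any of {1}.
E[T | T < 2] = (1) / 1 = 1.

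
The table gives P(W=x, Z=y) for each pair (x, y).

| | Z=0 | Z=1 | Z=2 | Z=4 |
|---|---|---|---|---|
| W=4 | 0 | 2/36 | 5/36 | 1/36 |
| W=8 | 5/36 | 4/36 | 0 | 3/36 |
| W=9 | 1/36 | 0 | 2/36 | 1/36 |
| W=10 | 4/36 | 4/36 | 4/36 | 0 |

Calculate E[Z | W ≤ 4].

2

P(W ≤ 4) = 2/9.
Σ Z·P over the event = 1·(2/36) + 2·(5/36) + 4·(1/36) = 4/9.
E[Z | W ≤ 4] = (4/9) / (2/9) = 2.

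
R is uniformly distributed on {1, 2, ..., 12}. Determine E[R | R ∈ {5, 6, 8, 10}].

29/4

P(R ∈ {5, 6, 8, 10}) = 1/3.
Σ over the event: 5·1/12 + 6·1/12 + 8·1/12 + 10·1/12 = 29/12.
E[R | R ∈ {5, 6, 8, 10}] = (29/12) / (1/3) = 29/4.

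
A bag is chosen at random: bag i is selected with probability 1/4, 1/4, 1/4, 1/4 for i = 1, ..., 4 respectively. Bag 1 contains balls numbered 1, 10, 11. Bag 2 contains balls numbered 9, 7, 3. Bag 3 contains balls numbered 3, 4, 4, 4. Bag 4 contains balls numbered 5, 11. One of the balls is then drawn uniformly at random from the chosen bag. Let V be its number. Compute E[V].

305/48

E[V | bag 1] = (1+10+11)/3 = 22/3.
E[V | bag 2] = (9+7+3)/3 = 19/3.
E[V | bag 3] = (3+4+4+4)/4 = 15/4.
E[V | bag 4] = (5+11)/2 = 8.
By the law of total expectation,
E[V] = (1/4)·(22/3) + (1/4)·(19/3) + (1/4)·(15/4) + (1/4)·(8) = 305/48.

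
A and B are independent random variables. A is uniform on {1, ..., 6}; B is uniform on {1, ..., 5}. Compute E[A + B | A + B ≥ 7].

25/3

P(A + B ≥ 7) = 1/2.
Summing (A+B)·P(x,y) over outcomes with A + B ≥ 7 gives 25/6.
E[A + B | A + B ≥ 7] = (25/6) / (1/2) = 25/3.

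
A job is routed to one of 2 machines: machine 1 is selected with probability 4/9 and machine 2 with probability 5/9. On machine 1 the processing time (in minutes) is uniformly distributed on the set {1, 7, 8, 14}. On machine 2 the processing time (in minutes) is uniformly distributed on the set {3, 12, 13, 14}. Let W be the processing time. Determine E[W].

E[W | machine 1] = (1+7+8+14)/4 = 15/2.
E[W | machine 2] = (3+12+13+14)/4 = 21/2.
E[W] = (4/9)·(15/2) + (5/9)·(21/2) = 55/6.

55/6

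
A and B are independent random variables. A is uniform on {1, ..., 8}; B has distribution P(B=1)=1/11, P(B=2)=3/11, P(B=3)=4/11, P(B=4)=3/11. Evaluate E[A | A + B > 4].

377/75

P(A + B > 4) = 75/88.
Summing A·P(x,y) over outcomes with A + B > 4 gives 377/88.
E[A | A + B > 4] = (377/88) / (75/88) = 377/75.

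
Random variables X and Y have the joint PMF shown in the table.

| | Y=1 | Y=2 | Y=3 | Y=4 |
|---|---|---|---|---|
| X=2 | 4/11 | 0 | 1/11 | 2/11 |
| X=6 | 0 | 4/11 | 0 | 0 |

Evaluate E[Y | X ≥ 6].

P(X ≥ 6) = 4/11.
Summing Y·P(X=x,Y=y) over the conditioning event gives 8/11.
E[Y | X ≥ 6] = (8/11) / (4/11) = 2.

2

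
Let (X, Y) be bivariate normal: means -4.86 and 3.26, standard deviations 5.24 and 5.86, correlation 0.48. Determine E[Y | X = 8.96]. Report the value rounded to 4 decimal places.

The regression of Y on X has slope ρ·σ_Y/σ_X and passes through (μ_X, μ_Y).
E[Y | X=8.96] = 3.26 + (0.48)·(5.86/5.24)·(8.96 − (-4.86)) = 3.26 + (0.536794)·(13.82) = 10.6785.

10.6785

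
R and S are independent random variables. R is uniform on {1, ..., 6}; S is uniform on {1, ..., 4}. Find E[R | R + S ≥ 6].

32/7

P(R + S ≥ 6) = 7/12.
Summing R·P(x,y) over outcomes with R + S ≥ 6 gives 8/3.
E[R | R + S ≥ 6] = (8/3) / (7/12) = 32/7.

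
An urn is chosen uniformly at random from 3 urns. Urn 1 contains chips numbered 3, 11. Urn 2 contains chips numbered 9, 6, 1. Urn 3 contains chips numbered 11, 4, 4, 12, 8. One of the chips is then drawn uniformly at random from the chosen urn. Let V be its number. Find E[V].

E[V | urn 1] = (3+11)/2 = 7.
E[V | urn 2] = (9+6+1)/3 = 16/3.
E[V | urn 3] = (11+4+4+12+8)/5 = 39/5.
By the law of total expectation,
E[V] = (1/3)·(7) + (1/3)·(16/3) + (1/3)·(39/5) = 302/45.

302/45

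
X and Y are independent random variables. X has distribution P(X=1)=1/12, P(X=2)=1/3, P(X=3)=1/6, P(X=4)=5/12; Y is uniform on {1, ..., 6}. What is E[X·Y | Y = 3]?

35/4

P(Y = 3) = 1/6.
Summing XY·P(x,y) over outcomes with Y = 3 gives 35/24.
E[X·Y | Y = 3] = (35/24) / (1/6) = 35/4.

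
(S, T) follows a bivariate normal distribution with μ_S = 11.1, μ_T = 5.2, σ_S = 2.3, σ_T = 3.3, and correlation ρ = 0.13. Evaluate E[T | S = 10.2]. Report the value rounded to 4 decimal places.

The regression of T on S has slope ρ·σ_T/σ_S and passes through (μ_S, μ_T).
E[T | S=10.2] = 5.2 + (0.13)·(3.3/2.3)·(10.2 − (11.1)) = 5.2 + (0.18652)·(-0.9) = 5.0321.

5.0321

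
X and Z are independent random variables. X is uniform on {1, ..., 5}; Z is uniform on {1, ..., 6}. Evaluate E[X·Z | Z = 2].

6

P(Z = 2) = 1/6.
Summing XZ·P(x,y) over outcomes with Z = 2 gives 1.
E[X·Z | Z = 2] = (1) / (1/6) = 6.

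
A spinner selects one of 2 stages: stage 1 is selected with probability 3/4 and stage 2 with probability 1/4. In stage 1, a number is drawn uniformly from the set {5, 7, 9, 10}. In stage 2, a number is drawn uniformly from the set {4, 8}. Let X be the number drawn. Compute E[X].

E[X | stage 1] = (5+7+9+10)/4 = 31/4.
E[X | stage 2] = (4+8)/2 = 6.
E[X] = (3/4)·(31/4) + (1/4)·(6) = 117/16.

117/16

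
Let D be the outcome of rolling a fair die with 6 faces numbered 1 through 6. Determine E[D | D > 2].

Given D > 2, D is equally likely to be any of {3, 4, 5, 6}.
E[D | D > 2] = (3 + 4 + 5 + 6) / 4 = 9/2.

9/2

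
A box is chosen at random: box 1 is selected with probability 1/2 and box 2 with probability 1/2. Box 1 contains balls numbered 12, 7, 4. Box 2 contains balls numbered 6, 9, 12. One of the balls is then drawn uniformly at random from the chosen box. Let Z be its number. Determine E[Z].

E[Z | box 1] = (12+7+4)/3 = 23/3.
E[Z | box 2] = (6+9+12)/3 = 9.
E[Z] = (1/2)·(23/3) + (1/2)·(9) = 25/3.

25/3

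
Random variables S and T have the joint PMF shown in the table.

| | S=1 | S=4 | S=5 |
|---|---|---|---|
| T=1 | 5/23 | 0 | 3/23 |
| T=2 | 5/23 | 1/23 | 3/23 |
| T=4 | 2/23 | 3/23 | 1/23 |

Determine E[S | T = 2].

P(T = 2) = 9/23.
Σ S·P over the event = 1·(5/23) + 4·(1/23) + 5·(3/23) = 24/23.
E[S | T = 2] = (24/23) / (9/23) = 8/3.

8/3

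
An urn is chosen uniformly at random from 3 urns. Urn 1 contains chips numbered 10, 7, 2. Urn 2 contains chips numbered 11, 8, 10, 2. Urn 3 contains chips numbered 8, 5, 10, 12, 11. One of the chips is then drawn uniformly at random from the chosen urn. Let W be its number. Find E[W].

E[W | urn 1] = (10+7+2)/3 = 19/3.
E[W | urn 2] = (11+8+10+2)/4 = 31/4.
E[W | urn 3] = (8+5+10+12+11)/5 = 46/5.
E[W] = (1/3)·(19/3) + (1/3)·(31/4) + (1/3)·(46/5) = 1397/180.

1397/180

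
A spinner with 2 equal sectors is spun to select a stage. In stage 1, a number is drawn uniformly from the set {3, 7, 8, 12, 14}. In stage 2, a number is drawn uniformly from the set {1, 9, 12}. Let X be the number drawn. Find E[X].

121/15

E[X | stage 1] = (3+7+8+12+14)/5 = 44/5.
E[X | stage 2] = (1+9+12)/3 = 22/3.
E[X] = (1/2)·(44/5) + (1/2)·(22/3) = 121/15.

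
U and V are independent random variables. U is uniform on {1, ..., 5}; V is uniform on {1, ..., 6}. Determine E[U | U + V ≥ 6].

P(U + V ≥ 6) = 2/3.
Summing U·P(x,y) over outcomes with U + V ≥ 6 gives 7/3.
E[U | U + V ≥ 6] = (7/3) / (2/3) = 7/2.

7/2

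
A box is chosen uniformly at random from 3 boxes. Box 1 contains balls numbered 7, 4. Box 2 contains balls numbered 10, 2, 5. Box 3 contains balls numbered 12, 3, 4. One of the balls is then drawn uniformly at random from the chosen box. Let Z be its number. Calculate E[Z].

E[Z | box 1] = (7+4)/2 = 11/2.
E[Z | box 2] = (10+2+5)/3 = 17/3.
E[Z | box 3] = (12+3+4)/3 = 19/3.
By the law of total expectation,
E[Z] = (1/3)·(11/2) + (1/3)·(17/3) + (1/3)·(19/3) = 35/6.

35/6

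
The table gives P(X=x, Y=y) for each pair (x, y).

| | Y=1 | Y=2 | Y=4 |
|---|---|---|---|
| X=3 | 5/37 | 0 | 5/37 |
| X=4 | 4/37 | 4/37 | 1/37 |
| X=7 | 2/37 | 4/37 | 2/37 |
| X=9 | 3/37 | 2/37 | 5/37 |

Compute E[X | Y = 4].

P(Y = 4) = 13/37.
Σ X·P over the event = 3·(5/37) + 4·(1/37) + 7·(2/37) + 9·(5/37) = 78/37.
E[X | Y = 4] = (78/37) / (13/37) = 6.

6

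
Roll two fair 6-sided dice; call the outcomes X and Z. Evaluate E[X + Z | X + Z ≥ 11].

Outcomes with X + Z ≥ 11: (5,6), (6,5), (6,6), each with probability 1/36.
E[X + Z | X + Z ≥ 11] = (11 + 11 + 12) / 3 = 34/3.

34/3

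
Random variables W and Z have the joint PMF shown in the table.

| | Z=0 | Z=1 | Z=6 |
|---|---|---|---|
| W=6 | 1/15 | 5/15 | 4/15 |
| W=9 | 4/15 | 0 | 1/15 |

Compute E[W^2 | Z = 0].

P(Z = 0) = 1/3.
Σ W^2·P over the event = 36·(1/15) + 81·(4/15) = 24.
E[W^2 | Z = 0] = (24) / (1/3) = 72.

72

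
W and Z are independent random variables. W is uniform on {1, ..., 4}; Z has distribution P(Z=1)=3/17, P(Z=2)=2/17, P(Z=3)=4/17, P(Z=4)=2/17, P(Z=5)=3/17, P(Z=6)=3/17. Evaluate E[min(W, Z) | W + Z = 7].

9/4

P(W + Z = 7) = 3/17.
Summing min(W,Z)·P(x,y) over outcomes with W + Z = 7 gives 27/68.
E[min(W, Z) | W + Z = 7] = (27/68) / (3/17) = 9/4.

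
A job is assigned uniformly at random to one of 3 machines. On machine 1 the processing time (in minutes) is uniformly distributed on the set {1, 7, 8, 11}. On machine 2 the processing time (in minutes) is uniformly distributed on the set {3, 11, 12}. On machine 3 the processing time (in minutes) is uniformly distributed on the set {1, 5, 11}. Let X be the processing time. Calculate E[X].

E[X | machine 1] = (1+7+8+11)/4 = 27/4.
E[X | machine 2] = (3+11+12)/3 = 26/3.
E[X | machine 3] = (1+5+11)/3 = 17/3.
E[X] = (1/3)·(27/4) + (1/3)·(26/3) + (1/3)·(17/3) = 253/36.

253/36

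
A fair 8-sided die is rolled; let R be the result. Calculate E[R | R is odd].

Given R is odd, R is equally likely to be any of {1, 3, 5, 7}.
E[R | R is odd] = (1 + 3 + 5 + 7) / 4 = 4.

4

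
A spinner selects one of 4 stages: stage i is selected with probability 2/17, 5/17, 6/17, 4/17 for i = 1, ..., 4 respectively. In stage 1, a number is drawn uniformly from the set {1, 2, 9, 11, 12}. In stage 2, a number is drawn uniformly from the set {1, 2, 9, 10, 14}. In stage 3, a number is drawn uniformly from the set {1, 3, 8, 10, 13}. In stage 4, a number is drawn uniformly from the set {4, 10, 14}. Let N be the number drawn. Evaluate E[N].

E[N | stage 1] = (1+2+9+11+12)/5 = 7.
E[N | stage 2] = (1+2+9+10+14)/5 = 36/5.
E[N | stage 3] = (1+3+8+10+13)/5 = 7.
E[N | stage 4] = (4+10+14)/3 = 28/3.
E[N] = (2/17)·(7) + (5/17)·(36/5) + (6/17)·(7) + (4/17)·(28/3) = 388/51.

388/51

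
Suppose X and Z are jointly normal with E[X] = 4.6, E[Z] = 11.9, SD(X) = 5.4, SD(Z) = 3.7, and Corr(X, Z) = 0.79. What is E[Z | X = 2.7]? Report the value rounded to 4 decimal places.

For a bivariate normal, E[Z | X=x] = μ_Z + ρ·(σ_Z/σ_X)·(x − μ_X).
E[Z | X=2.7] = 11.9 + (0.79)·(3.7/5.4)·(2.7 − (4.6)) = 11.9 + (0.5413)·(-1.9) = 10.8715.

10.8715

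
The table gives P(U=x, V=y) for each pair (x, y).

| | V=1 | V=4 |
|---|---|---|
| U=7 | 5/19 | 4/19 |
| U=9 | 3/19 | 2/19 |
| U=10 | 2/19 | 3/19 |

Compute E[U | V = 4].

P(V = 4) = 9/19.
Summing U·P(U=x,V=y) over the conditioning event gives 4.
E[U | V = 4] = (4) / (9/19) = 76/9.

76/9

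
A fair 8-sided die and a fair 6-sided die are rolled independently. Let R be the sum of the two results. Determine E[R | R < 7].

14/3

P(R < 7) = 5/16.
Σ over the event: 2·1/48 + 3·1/24 + 4·1/16 + 5·1/12 + 6·5/48 = 35/24.
E[R | R < 7] = (35/24) / (5/16) = 14/3.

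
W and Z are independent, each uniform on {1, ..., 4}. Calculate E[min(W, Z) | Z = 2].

7/4

Outcomes with Z = 2: (1,2), (2,2), (3,2), (4,2), each with probability 1/16.
E[min(W, Z) | Z = 2] = (1 + 2 + 2 + 2) / 4 = 7/4.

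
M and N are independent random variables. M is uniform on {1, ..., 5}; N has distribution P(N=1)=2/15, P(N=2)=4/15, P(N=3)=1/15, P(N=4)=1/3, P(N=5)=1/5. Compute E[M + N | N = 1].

P(N = 1) = 2/15.
Summing (M+N)·P(x,y) over outcomes with N = 1 gives 8/15.
E[M + N | N = 1] = (8/15) / (2/15) = 4.

4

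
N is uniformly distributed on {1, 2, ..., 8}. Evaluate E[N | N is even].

5

Given N is even, N is equally likely to be any of {2, 4, 6, 8}.
E[N | N is even] = (2 + 4 + 6 + 8) / 4 = 5.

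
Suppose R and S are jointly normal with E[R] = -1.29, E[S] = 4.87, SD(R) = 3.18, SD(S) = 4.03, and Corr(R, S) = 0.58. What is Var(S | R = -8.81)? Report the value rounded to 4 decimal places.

10.7775

The conditional variance in a bivariate normal is σ_S²(1 − ρ²), independent of x.
Var(S | R=-8.81) = (4.03)²·(1 − (0.58)²) = 16.2409·0.6636 = 10.7775.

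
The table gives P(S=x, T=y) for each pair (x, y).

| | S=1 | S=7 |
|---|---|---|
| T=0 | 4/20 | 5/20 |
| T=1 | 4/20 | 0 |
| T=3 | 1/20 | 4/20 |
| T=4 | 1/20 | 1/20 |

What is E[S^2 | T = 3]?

P(T = 3) = 1/4.
Summing S^2·P(S=x,T=y) over the conditioning event gives 197/20.
E[S^2 | T = 3] = (197/20) / (1/4) = 197/5.

197/5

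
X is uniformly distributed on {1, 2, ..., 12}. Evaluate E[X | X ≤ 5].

Given X ≤ 5, X is equally likely to be any of {1, 2, 3, 4, 5}.
E[X | X ≤ 5] = (1 + 2 + 3 + 4 + 5) / 5 = 3.

3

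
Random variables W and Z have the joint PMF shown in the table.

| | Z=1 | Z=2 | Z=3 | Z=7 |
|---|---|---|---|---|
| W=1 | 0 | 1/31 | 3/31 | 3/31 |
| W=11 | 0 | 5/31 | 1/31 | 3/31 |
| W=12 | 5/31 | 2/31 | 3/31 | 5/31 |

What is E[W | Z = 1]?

12

P(Z = 1) = 5/31.
Summing W·P(W=x,Z=y) over the conditioning event gives 60/31.
E[W | Z = 1] = (60/31) / (5/31) = 12.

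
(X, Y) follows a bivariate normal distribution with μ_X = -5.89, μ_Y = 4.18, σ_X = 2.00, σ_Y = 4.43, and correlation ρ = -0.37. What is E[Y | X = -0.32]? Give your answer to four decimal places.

E[Y | X=x] = μ_Y + ρ(σ_Y/σ_X)(x − μ_X) for jointly normal variables.
E[Y | X=-0.32] = 4.18 + (-0.37)·(4.43/2.00)·(-0.32 − (-5.89)) = 4.18 + (-0.81955)·(5.57) = -0.3849.

-0.3849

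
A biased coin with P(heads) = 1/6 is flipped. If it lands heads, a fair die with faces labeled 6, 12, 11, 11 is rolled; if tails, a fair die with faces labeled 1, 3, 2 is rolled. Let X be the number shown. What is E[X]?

10/3

E[X | heads] = (6+12+11+11)/4 = 10.
E[X | tails] = (1+3+2)/3 = 2.
By the law of total expectation,
E[X] = (1/6)·(10) + (5/6)·(2) = 10/3.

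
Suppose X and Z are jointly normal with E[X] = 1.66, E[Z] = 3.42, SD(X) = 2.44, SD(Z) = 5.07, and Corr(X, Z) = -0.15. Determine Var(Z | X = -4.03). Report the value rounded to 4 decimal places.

For a bivariate normal, Var(Z | X=x) = σ_Z²(1 − ρ²).
Var(Z | X=-4.03) = (5.07)²·(1 − (-0.15)²) = 25.7049·0.9775 = 25.1265.

25.1265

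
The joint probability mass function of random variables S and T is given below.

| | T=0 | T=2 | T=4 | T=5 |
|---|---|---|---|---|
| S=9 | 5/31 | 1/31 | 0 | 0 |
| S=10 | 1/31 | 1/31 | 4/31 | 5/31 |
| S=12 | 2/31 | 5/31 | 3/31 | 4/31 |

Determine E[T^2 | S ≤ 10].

P(S ≤ 10) = 17/31.
Σ T^2·P over the event = 0·(5/31) + 4·(1/31) + 0·(1/31) + 4·(1/31) + 16·(4/31) + 25·(5/31) = 197/31.
E[T^2 | S ≤ 10] = (197/31) / (17/31) = 197/17.

197/17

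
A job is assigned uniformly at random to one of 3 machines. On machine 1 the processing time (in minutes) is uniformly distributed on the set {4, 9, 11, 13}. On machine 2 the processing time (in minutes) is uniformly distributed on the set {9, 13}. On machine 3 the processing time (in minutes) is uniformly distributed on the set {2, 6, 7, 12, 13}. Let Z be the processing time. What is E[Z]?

113/12

E[Z | machine 1] = (4+9+11+13)/4 = 37/4.
E[Z | machine 2] = (9+13)/2 = 11.
E[Z | machine 3] = (2+6+7+12+13)/5 = 8.
By the law of total expectation,
E[Z] = (1/3)·(37/4) + (1/3)·(11) + (1/3)·(8) = 113/12.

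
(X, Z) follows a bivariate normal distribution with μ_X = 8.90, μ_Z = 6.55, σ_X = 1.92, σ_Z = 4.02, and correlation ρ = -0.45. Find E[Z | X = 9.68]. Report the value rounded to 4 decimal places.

E[Z | X=x] = μ_Z + ρ(σ_Z/σ_X)(x − μ_X) for jointly normal variables.
E[Z | X=9.68] = 6.55 + (-0.45)·(4.02/1.92)·(9.68 − (8.90)) = 6.55 + (-0.94219)·(0.78) = 5.8151.

5.8151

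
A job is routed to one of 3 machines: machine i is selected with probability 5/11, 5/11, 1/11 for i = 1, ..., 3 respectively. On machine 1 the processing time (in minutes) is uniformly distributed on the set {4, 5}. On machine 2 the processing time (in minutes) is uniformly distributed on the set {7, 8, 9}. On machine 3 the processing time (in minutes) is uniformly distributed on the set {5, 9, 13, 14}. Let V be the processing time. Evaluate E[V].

291/44

E[V | machine 1] = (4+5)/2 = 9/2.
E[V | machine 2] = (7+8+9)/3 = 8.
E[V | machine 3] = (5+9+13+14)/4 = 41/4.
By the law of total expectation,
E[V] = (5/11)·(9/2) + (5/11)·(8) + (1/11)·(41/4) = 291/44.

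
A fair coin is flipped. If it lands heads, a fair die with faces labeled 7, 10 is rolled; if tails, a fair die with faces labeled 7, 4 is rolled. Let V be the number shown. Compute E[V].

E[V | heads] = (7+10)/2 = 17/2.
E[V | tails] = (7+4)/2 = 11/2.
By the law of total expectation,
E[V] = (1/2)·(17/2) + (1/2)·(11/2) = 7.

7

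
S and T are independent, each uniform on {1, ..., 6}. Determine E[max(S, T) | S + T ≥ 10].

Outcomes with S + T ≥ 10: (4,6), (5,5), (5,6), (6,4), (6,5), (6,6), each with probability 1/36.
E[max(S, T) | S + T ≥ 10] = (6 + 5 + 6 + 6 + 6 + 6) / 6 = 35/6.

35/6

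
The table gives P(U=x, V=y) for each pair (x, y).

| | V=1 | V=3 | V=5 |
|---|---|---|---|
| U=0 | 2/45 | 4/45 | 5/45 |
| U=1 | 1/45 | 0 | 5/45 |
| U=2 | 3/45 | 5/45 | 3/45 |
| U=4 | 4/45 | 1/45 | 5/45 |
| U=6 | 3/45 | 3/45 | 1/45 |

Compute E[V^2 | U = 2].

123/11

P(U = 2) = 11/45.
Σ V^2·P over the event = 1·(3/45) + 9·(5/45) + 25·(3/45) = 41/15.
E[V^2 | U = 2] = (41/15) / (11/45) = 123/11.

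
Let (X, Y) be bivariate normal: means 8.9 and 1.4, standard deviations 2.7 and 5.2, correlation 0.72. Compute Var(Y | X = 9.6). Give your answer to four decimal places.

Var(Y | X=x) = (1 − ρ²)·σ_Y².
Var(Y | X=9.6) = (5.2)²·(1 − (0.72)²) = 27.04·0.4816 = 13.0225.

13.0225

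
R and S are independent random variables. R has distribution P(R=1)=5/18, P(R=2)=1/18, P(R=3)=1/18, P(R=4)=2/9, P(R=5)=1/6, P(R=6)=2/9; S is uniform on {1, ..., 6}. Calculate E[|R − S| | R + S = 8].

28/13

P(R + S = 8) = 13/108.
Summing |R−S|·P(x,y) over outcomes with R + S = 8 gives 7/27.
E[|R − S| | R + S = 8] = (7/27) / (13/108) = 28/13.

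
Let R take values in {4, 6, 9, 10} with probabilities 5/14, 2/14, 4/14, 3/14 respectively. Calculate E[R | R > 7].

66/7

P(R > 7) = 1/2.
Σ over the event: 9·2/7 + 10·3/14 = 33/7.
E[R | R > 7] = (33/7) / (1/2) = 66/7.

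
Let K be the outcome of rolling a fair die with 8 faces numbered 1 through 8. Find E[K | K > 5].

7

Given K > 5, K is equally likely to be any of {6, 7, 8}.
E[K | K > 5] = (6 + 7 + 8) / 3 = 7.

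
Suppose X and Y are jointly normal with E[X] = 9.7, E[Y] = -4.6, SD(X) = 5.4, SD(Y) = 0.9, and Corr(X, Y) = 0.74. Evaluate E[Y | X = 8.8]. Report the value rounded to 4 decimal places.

-4.7110

For a bivariate normal, E[Y | X=x] = μ_Y + ρ·(σ_Y/σ_X)·(x − μ_X).
E[Y | X=8.8] = -4.6 + (0.74)·(0.9/5.4)·(8.8 − (9.7)) = -4.6 + (0.12333)·(-0.9) = -4.7110.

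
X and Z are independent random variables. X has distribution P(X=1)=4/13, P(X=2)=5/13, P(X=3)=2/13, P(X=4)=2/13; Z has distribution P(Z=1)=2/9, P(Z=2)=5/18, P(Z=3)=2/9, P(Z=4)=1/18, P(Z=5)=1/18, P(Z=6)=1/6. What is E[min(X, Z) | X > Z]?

P(X > Z) = 32/117.
Summing min(X,Z)·P(x,y) over outcomes with X > Z gives 50/117.
E[min(X, Z) | X > Z] = (50/117) / (32/117) = 25/16.

25/16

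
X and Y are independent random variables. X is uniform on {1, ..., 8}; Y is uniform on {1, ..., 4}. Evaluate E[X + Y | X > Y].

87/11

P(X > Y) = 11/16.
Summing (X+Y)·P(x,y) over outcomes with X > Y gives 87/16.
E[X + Y | X > Y] = (87/16) / (11/16) = 87/11.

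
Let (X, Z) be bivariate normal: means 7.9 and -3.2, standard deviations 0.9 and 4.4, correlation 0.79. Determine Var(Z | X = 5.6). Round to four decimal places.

7.2774

For a bivariate normal, Var(Z | X=x) = σ_Z²(1 − ρ²).
Var(Z | X=5.6) = (4.4)²·(1 − (0.79)²) = 19.36·0.3759 = 7.2774.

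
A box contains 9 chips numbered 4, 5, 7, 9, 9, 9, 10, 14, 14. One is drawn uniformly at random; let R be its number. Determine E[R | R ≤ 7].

P(R ≤ 7) = 1/3.
Σ over the event: 4·1/9 + 5·1/9 + 7·1/9 = 16/9.
E[R | R ≤ 7] = (16/9) / (1/3) = 16/3.

16/3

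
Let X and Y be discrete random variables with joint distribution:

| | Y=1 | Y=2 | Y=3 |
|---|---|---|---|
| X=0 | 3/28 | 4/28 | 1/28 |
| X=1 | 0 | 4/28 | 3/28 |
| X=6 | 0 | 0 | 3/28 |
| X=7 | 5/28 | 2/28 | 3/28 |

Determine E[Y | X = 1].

P(X = 1) = 1/4.
Σ Y·P over the event = 2·(4/28) + 3·(3/28) = 17/28.
E[Y | X = 1] = (17/28) / (1/4) = 17/7.

17/7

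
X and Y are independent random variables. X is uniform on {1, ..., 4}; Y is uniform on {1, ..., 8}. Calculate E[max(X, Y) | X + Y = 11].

P(X + Y = 11) = 1/16.
Summing max(X,Y)·P(x,y) over outcomes with X + Y = 11 gives 15/32.
E[max(X, Y) | X + Y = 11] = (15/32) / (1/16) = 15/2.

15/2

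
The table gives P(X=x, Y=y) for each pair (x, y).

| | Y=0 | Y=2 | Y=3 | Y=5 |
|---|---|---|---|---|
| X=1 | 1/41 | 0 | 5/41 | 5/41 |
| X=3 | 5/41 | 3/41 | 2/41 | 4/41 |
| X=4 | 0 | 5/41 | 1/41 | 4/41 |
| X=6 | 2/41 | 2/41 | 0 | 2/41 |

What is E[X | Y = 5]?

P(Y = 5) = 15/41.
Σ X·P over the event = 1·(5/41) + 3·(4/41) + 4·(4/41) + 6·(2/41) = 45/41.
E[X | Y = 5] = (45/41) / (15/41) = 3.

3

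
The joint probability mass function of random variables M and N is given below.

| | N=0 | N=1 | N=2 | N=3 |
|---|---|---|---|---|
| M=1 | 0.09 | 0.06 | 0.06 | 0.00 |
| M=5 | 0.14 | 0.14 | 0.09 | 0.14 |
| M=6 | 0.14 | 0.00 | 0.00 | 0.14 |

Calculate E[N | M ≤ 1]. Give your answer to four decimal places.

0.8571

P(M ≤ 1) = 0.21.
Σ N·P over the event = 0·(0.09) + 1·(0.06) + 2·(0.06) = 0.18.
E[N | M ≤ 1] = (0.18) / (0.21) = 0.8571.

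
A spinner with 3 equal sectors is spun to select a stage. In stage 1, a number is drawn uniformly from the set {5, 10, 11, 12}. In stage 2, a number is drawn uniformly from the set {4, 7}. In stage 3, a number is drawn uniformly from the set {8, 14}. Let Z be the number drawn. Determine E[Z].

E[Z | stage 1] = (5+10+11+12)/4 = 19/2.
E[Z | stage 2] = (4+7)/2 = 11/2.
E[Z | stage 3] = (8+14)/2 = 11.
E[Z] = (1/3)·(19/2) + (1/3)·(11/2) + (1/3)·(11) = 26/3.

26/3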